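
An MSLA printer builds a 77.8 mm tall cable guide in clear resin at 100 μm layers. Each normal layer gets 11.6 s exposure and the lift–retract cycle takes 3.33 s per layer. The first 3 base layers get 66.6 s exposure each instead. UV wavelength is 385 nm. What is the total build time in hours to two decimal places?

Layer count = ceil(77.8 / 0.1) = 778.
Base layers = 3 × (66.6 + 3.33), so 209.79 s.
Regular layers = 775 × (11.6 + 3.33), so 11570.75 s.
Sum: 209.79 + 11570.75 = 11780.54 s → 3.27 hours.

3.27 hours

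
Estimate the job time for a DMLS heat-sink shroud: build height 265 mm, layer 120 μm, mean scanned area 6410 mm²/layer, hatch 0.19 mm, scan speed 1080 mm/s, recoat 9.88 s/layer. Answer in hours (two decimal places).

25.23 hours

Number of layers: 265 / 0.12 → 2209 (rounded up).
Hatch length per layer = 6410 / 0.19 = 33736.8 mm.
Scan time per layer = 33736.8 / 1080 = 31.2378 s.
Time per layer = 31.2378 + 9.88 = 41.1178 s.
Build time = 2209 × 41.1178 = 90829.2202 s = 25.23 hours.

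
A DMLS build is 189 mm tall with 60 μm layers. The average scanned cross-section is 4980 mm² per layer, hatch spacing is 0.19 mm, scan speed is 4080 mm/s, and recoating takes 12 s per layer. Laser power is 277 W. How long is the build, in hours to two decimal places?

Layers = ⌈189/0.06⌉ = 3150.
Per-layer scan distance = 4980 / 0.19 = 26210.5 mm.
Laser time per layer: 26210.5 / 4080 → 6.4241 s.
Layer cycle = 6.4241 + 12, so 18.4241 s.
3150 layers × 18.4241 s/layer = 58035.915 s, i.e. 16.12 hours.

16.12 hours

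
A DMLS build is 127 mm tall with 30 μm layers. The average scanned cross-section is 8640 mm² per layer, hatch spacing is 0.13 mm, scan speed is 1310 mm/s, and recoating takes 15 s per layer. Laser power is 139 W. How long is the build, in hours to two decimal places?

Layers = ⌈127/0.03⌉ = 4234.
Scan path per layer = 8640 / 0.13, so 66461.5 mm.
Laser time per layer = 66461.5 / 1310, so 50.734 s.
Layer cycle = 50.734 + 15 = 65.734 s.
Build time = 4234 × 65.734 = 278317.756 s = 77.31 hours.

77.31 hours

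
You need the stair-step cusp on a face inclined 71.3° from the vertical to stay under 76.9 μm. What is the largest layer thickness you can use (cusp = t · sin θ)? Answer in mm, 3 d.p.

0.081 mm

sin(71.3°) = 0.9472; t_max = 0.0769/0.9472 = 0.081 mm.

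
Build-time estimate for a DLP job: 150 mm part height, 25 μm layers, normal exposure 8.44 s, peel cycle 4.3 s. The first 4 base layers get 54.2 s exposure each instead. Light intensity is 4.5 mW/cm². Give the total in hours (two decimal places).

Layer count = ceil(150 / 0.025) = 6000.
Base layers = 4 × (54.2 + 4.3) = 234 s.
Remaining layers: 5996 × (8.44 + 4.3) → 76389.04 s.
Sum: 234 + 76389.04 = 76623.04 s → 21.28 hours.

21.28 hours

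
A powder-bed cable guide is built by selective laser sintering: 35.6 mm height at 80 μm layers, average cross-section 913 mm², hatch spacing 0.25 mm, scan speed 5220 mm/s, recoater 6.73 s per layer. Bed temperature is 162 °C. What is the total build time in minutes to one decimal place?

Number of layers: 35.6 / 0.08 → 445 (rounded up).
Per-layer scan distance: 913 / 0.25 → 3652 mm.
Laser time per layer = 3652 / 5220, so 0.6996 s.
Per-layer time = 0.6996 + 6.73, so 7.4296 s.
Total: 445 × 7.4296 s = 3306.172 s → 55.1 minutes.

55.1 minutes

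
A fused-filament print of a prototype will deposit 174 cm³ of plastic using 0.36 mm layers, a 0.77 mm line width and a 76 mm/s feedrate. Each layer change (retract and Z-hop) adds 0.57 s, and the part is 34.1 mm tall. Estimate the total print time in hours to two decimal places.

Line area = 0.36 × 0.77 = 0.2772 mm².
Total extruded path = 174000/0.2772 = 627705.6 mm.
Extrusion time = 627705.6 / 76, so 8259.3 s.
Layers = ⌈34.1/0.36⌉ = 95.
Layer-change overhead = 95 × 0.57, so 54.15 s.
Altogether 8259.3 + 54.15 = 8313.45 s, i.e. 2.31 hours.

2.31 hours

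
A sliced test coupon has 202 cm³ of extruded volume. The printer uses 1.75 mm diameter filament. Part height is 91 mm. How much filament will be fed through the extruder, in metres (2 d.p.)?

Cross-section of 1.75 mm filament: π·(1.75/2)² = 2.4053 mm².
Length = 202 cm³ / 2.4053 mm² = 202000 / 2.4053 = 83981.21 mm = 83.98 m.

83.98 m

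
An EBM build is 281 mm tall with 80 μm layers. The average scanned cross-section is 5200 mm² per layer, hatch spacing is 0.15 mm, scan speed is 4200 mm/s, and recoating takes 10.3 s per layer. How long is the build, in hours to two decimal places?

18.11 hours

Number of layers: 281 / 0.08 → 3513 (rounded up).
Hatch length per layer = 5200 / 0.15 = 34666.7 mm.
Beam time per layer: 34666.7 / 4200 → 8.254 s.
Layer cycle = 8.254 + 10.3, so 18.554 s.
Total: 3513 × 18.554 s = 65180.202 s → 18.11 hours.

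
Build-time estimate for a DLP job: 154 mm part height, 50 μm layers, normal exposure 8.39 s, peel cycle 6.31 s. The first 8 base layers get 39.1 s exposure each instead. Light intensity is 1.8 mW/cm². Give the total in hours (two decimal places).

Layers = ⌈154/0.05⌉ = 3080.
Burn-in layers = 8 × (39.1 + 6.31), so 363.28 s.
Regular layers = 3072 × (8.39 + 6.31), so 45158.4 s.
Sum: 363.28 + 45158.4 = 45521.68 s → 12.64 hours.

12.64 hours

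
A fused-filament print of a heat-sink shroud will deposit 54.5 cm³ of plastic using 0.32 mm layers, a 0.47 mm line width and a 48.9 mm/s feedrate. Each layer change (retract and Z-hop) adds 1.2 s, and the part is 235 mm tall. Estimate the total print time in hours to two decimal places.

Extrusion cross-section: 0.32 × 0.47 → 0.1504 mm².
Path length: 54500 mm³ / 0.1504 mm² → 362367 mm.
Print-move time: 362367 / 48.9 → 7410.4 s.
Layer count = ceil(235 / 0.32) = 735.
Z-hop total = 735 × 1.2 = 882 s.
Altogether 7410.4 + 882 = 8292.4 s, i.e. 2.30 hours.

2.30 hours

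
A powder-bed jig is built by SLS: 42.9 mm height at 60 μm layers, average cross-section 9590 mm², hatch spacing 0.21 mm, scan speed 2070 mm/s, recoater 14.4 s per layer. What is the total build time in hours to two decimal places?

Layers = ⌈42.9/0.06⌉ = 715.
Scan path per layer = 9590 / 0.21, so 45666.7 mm.
Laser time per layer = 45666.7 / 2070 = 22.0612 s.
Time per layer: 22.0612 + 14.4 → 36.4612 s.
715 layers × 36.4612 s/layer = 26069.758 s, i.e. 7.24 hours.

7.24 hours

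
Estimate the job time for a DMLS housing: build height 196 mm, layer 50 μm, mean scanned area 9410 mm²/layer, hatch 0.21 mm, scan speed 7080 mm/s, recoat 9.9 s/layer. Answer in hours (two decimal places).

17.67 hours

Layer count = ceil(196 / 0.05) = 3920.
Per-layer scan distance = 9410 / 0.21 = 44809.5 mm.
Scan time per layer: 44809.5 / 7080 → 6.329 s.
Layer cycle = 6.329 + 9.9 = 16.229 s.
3920 layers × 16.229 s/layer = 63617.68 s, i.e. 17.67 hours.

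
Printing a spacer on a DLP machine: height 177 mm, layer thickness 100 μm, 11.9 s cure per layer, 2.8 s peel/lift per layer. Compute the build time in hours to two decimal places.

Number of layers: 177 / 0.1 → 1770 (rounded up).
Per-layer time: 11.9 + 2.8 → 14.7 s.
Total = 1770 × 14.7 = 26019 s = 7.23 hours.

7.23 hours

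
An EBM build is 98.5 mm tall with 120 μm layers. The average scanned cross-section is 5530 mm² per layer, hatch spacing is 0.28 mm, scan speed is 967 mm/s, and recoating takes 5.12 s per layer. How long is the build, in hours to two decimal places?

Layers = ⌈98.5/0.12⌉ = 821.
Scan path per layer = 5530 / 0.28, so 19750 mm.
Per-layer scan time = 19750 / 967 = 20.424 s.
Time per layer: 20.424 + 5.12 → 25.544 s.
Total: 821 × 25.544 s = 20971.624 s → 5.83 hours.

5.83 hours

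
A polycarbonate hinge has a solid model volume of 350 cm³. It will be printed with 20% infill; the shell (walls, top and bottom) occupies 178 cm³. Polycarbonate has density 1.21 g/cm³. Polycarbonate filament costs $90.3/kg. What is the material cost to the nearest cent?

$23.21

Infill region: 350 − 178 → 172 cm³.
Infill volume = 0.20 × 172 = 34.4 cm³.
Total extruded = 178 + 34.4, so 212.4 cm³.
Mass: 212.4 × 1.21 → 257.004 g.
At $90.3/kg: 257.004/1000 × 90.3 = $23.21.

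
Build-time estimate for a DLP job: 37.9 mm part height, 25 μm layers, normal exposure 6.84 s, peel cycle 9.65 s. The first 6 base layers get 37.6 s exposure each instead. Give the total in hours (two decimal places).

Layer count = ceil(37.9 / 0.025) = 1516.
Bottom layers: 6 × (37.6 + 9.65) → 283.5 s.
Regular layers = 1510 × (6.84 + 9.65), so 24899.9 s.
Sum: 283.5 + 24899.9 = 25183.4 s → 7.00 hours.

7.00 hours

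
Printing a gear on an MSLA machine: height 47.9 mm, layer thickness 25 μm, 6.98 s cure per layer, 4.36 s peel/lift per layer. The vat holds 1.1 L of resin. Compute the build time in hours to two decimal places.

6.04 hours

Number of layers: 47.9 / 0.025 → 1916 (rounded up).
Cycle time = 6.98 + 4.36, so 11.34 s.
Total = 1916 × 11.34 = 21727.44 s = 6.04 hours.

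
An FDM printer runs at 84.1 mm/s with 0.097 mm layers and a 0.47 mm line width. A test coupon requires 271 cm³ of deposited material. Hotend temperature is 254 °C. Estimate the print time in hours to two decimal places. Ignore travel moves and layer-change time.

Line area = 0.097 × 0.47, so 0.04559 mm².
Path length: 271000 mm³ / 0.04559 mm² → 5944286 mm.
Print-move time = 5944286 / 84.1 = 70681.2 s.
That's 70681.2 s → 19.63 hours.

19.63 hours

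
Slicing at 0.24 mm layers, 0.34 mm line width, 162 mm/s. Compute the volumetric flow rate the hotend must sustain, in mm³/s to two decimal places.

Bead cross-section: 0.24 × 0.34 → 0.0816 mm².
Volumetric flow = 162 × 0.0816 = 13.22 mm³/s.

13.22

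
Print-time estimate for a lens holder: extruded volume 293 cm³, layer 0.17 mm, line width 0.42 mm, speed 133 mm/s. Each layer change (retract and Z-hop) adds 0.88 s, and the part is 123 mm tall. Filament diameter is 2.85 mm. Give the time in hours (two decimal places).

Line area = 0.17 × 0.42 = 0.0714 mm².
Path length: 293000 mm³ / 0.0714 mm² → 4103641.5 mm.
Print-move time = 4103641.5 / 133, so 30854.4 s.
Number of layers: 123 / 0.17 → 724 (rounded up).
Layer-change overhead = 724 × 0.88 = 637.12 s.
Total = 30854.4 + 637.12 = 31491.52 s = 8.75 hours.

8.75 hours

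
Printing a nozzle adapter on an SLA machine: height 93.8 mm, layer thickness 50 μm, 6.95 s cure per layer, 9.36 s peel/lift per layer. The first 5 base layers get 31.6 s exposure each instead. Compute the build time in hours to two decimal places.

Layer count = ceil(93.8 / 0.05) = 1876.
Bottom layers = 5 × (31.6 + 9.36), so 204.8 s.
Remaining layers = 1871 × (6.95 + 9.36) = 30516.01 s.
Sum: 204.8 + 30516.01 = 30720.81 s → 8.53 hours.

8.53 hours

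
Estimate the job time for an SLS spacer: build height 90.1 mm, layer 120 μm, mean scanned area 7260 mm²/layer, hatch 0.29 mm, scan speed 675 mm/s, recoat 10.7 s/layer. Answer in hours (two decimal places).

Layer count = ceil(90.1 / 0.12) = 751.
Hatch length per layer: 7260 / 0.29 → 25034.5 mm.
Laser time per layer: 25034.5 / 675 → 37.0881 s.
Time per layer: 37.0881 + 10.7 → 47.7881 s.
Build time = 751 × 47.7881 = 35888.8631 s = 9.97 hours.

9.97 hours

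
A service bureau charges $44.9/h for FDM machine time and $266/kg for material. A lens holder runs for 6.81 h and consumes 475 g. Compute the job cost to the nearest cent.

$432.12

Machine-time cost = 44.9 × 6.81 = $305.769.
Material charge: 266 × 475/1000 → $126.35.
Job cost: 305.769 + 126.35 = 432.119 ≈ $432.12.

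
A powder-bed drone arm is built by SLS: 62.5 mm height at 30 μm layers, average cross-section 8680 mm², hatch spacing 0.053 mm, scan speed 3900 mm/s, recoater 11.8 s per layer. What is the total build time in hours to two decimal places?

Number of layers: 62.5 / 0.03 → 2084 (rounded up).
Scan path per layer = 8680 / 0.053 = 163773.6 mm.
Per-layer scan time = 163773.6 / 3900 = 41.9932 s.
Per-layer time = 41.9932 + 11.8, so 53.7932 s.
2084 layers × 53.7932 s/layer = 112105.0288 s, i.e. 31.14 hours.

31.14 hours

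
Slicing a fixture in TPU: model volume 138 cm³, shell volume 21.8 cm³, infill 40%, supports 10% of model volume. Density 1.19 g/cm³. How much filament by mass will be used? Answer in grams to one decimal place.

97.7 g

Volume inside the shell = 138 − 21.8, so 116.2 cm³.
Infill volume = 0.40 × 116.2, so 46.48 cm³.
Support: 0.10 × 138 → 13.8 cm³.
Total extruded = 21.8 + 46.48 + 13.8, so 82.08 cm³.
Mass = 82.08 × 1.19, so 97.6752 g.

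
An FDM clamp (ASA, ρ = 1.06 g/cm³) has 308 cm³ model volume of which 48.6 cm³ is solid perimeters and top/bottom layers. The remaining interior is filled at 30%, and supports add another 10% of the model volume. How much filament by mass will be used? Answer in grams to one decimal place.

Infill region = 308 − 48.6, so 259.4 cm³.
Infill deposited: 0.30 × 259.4 → 77.82 cm³.
Support = 0.10 × 308, so 30.8 cm³.
Total printed volume = 48.6 + 77.82 + 30.8 = 157.22 cm³.
Mass = 157.22 × 1.06, so 166.6532 g.

166.7 g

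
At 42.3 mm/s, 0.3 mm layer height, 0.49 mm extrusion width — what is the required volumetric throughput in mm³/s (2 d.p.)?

6.22

Extrusion cross-section: 0.3 × 0.49 → 0.147 mm².
Q = v·A = 42.3 × 0.147 = 6.22 mm³/s.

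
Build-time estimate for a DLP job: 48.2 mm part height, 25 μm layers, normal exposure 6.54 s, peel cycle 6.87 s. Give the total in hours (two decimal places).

Number of layers: 48.2 / 0.025 → 1928 (rounded up).
Cycle time: 6.54 + 6.87 → 13.41 s.
Total = 1928 × 13.41 = 25854.48 s = 7.18 hours.

7.18 hours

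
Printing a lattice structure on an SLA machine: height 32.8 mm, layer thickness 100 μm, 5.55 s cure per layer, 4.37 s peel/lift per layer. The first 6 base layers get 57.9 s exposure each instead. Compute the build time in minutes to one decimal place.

Layer count = ceil(32.8 / 0.1) = 328.
Burn-in layers = 6 × (57.9 + 4.37) = 373.62 s.
Regular layers = 322 × (5.55 + 4.37) = 3194.24 s.
Sum: 373.62 + 3194.24 = 3567.86 s → 59.5 minutes.

59.5 minutes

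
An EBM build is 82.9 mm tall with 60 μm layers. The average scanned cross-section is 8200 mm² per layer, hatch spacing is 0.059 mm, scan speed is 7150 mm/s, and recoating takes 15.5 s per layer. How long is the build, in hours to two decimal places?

Layer count = ceil(82.9 / 0.06) = 1382.
Scan path per layer = 8200 / 0.059 = 138983.1 mm.
Scan time per layer: 138983.1 / 7150 → 19.4382 s.
Layer cycle = 19.4382 + 15.5, so 34.9382 s.
Build time = 1382 × 34.9382 = 48284.5924 s = 13.41 hours.

13.41 hours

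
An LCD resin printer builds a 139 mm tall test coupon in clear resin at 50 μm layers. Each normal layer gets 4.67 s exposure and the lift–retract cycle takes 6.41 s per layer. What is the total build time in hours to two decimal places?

Layers = ⌈139/0.05⌉ = 2780.
Each layer takes = 4.67 + 6.41 = 11.08 s.
Total = 2780 × 11.08 = 30802.4 s = 8.56 hours.

8.56 hours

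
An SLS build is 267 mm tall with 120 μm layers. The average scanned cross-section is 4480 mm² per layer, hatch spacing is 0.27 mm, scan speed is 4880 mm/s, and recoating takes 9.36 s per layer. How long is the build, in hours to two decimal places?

7.89 hours

Layer count = ceil(267 / 0.12) = 2225.
Hatch length per layer = 4480 / 0.27 = 16592.6 mm.
Scan time per layer = 16592.6 / 4880 = 3.4001 s.
Time per layer: 3.4001 + 9.36 → 12.7601 s.
Total: 2225 × 12.7601 s = 28391.2225 s → 7.89 hours.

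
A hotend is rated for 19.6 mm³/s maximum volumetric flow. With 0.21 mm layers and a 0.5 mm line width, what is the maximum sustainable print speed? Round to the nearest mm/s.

187 mm/s

A: 0.21 × 0.5 → 0.105 mm².
Max speed = 19.6 / 0.105 = 186.67 ≈ 187 mm/s.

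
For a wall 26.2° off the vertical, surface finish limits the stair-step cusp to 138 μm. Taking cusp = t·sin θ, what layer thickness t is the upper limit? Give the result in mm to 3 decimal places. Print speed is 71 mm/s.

t = h_c / sin θ = 0.138 / 0.4415 = 0.313 mm.

0.313 mm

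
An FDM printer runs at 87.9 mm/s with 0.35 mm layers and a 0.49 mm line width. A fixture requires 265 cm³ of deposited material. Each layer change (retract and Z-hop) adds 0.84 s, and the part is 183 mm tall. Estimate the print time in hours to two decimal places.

Extrusion cross-section = 0.35 × 0.49 = 0.1715 mm².
Path length: 265000 mm³ / 0.1715 mm² → 1545189.5 mm.
Extrusion time = 1545189.5 / 87.9, so 17578.9 s.
Layers = ⌈183/0.35⌉ = 523.
Non-print overhead = 523 × 0.84 = 439.32 s.
Total = 17578.9 + 439.32 = 18018.22 s = 5.01 hours.

5.01 hours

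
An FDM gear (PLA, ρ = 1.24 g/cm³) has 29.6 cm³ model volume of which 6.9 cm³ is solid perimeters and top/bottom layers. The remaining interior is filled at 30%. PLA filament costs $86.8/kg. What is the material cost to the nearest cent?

$1.48

Infill region = 29.6 − 6.9, so 22.7 cm³.
Infill deposited = 0.30 × 22.7 = 6.81 cm³.
Total extruded = 6.9 + 6.81 = 13.71 cm³.
Mass: 13.71 × 1.24 → 17.0004 g.
At $86.8/kg: 17.0004/1000 × 86.8 = $1.48.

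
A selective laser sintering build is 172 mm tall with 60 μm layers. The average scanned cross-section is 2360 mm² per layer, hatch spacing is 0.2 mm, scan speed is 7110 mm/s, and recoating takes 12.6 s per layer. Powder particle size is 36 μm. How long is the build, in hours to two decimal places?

Layers = ⌈172/0.06⌉ = 2867.
Scan path per layer: 2360 / 0.2 → 11800 mm.
Laser time per layer: 11800 / 7110 → 1.6596 s.
Per-layer time = 1.6596 + 12.6 = 14.2596 s.
Build time = 2867 × 14.2596 = 40882.2732 s = 11.36 hours.

11.36 hours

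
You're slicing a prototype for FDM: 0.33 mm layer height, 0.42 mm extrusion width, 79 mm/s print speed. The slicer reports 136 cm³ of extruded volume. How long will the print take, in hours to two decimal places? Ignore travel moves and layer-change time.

3.45 hours

Bead cross-section = 0.33 × 0.42, so 0.1386 mm².
Path length: 136000 mm³ / 0.1386 mm² → 981241 mm.
Time extruding = 981241 / 79 = 12420.8 s.
That's 12420.8 s → 3.45 hours.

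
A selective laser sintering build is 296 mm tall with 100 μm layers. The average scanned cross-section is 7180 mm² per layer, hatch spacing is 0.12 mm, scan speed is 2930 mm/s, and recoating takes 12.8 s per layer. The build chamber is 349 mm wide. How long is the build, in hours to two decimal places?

27.31 hours

Layer count = ceil(296 / 0.1) = 2960.
Per-layer scan distance = 7180 / 0.12 = 59833.3 mm.
Scan time per layer = 59833.3 / 2930 = 20.4209 s.
Layer cycle: 20.4209 + 12.8 → 33.2209 s.
2960 layers × 33.2209 s/layer = 98333.864 s, i.e. 27.31 hours.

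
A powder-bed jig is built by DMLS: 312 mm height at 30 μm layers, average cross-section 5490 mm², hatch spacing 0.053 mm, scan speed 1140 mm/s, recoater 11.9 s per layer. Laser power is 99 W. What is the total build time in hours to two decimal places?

Number of layers: 312 / 0.03 → 10400 (rounded up).
Scan path per layer = 5490 / 0.053, so 103584.9 mm.
Per-layer scan time = 103584.9 / 1140 = 90.8639 s.
Per-layer time: 90.8639 + 11.9 → 102.7639 s.
Build time = 10400 × 102.7639 = 1068744.56 s = 296.87 hours.

296.87 hours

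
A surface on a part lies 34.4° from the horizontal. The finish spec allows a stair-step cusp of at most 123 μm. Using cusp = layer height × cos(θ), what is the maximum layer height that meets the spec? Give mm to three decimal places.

t = h_c / cos θ = 0.123 / 0.8251 = 0.149 mm.

0.149 mm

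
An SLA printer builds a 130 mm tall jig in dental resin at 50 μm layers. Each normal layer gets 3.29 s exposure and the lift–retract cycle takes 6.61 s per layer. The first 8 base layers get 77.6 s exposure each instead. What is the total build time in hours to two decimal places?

7.32 hours

Number of layers: 130 / 0.05 → 2600 (rounded up).
Burn-in layers: 8 × (77.6 + 6.61) → 673.68 s.
Remaining layers = 2592 × (3.29 + 6.61), so 25660.8 s.
Sum: 673.68 + 25660.8 = 26334.48 s → 7.32 hours.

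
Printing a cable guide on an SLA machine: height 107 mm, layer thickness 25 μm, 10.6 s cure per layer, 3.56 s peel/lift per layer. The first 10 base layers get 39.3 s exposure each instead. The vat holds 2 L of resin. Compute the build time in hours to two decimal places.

16.91 hours

Number of layers: 107 / 0.025 → 4280 (rounded up).
Base layers = 10 × (39.3 + 3.56) = 428.6 s.
Remaining layers = 4270 × (10.6 + 3.56), so 60463.2 s.
Sum: 428.6 + 60463.2 = 60891.8 s → 16.91 hours.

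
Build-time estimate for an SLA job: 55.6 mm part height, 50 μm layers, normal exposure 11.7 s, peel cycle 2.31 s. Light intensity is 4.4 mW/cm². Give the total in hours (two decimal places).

4.33 hours

Layers = ⌈55.6/0.05⌉ = 1112.
Cycle time: 11.7 + 2.31 → 14.01 s.
Build time: 1112 × 14.01 s = 15579.12 s, i.e. 4.33 hours.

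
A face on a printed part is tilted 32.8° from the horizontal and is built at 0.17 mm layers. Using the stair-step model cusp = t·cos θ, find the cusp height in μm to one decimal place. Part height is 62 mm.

142.9 μm

cos(32.8°) = 0.8406, so cusp = 0.17 × 0.8406 = 0.142902 mm → 142.9 μm.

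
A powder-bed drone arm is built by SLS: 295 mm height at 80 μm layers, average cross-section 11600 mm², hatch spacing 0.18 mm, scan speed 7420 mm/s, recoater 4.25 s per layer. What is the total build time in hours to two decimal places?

Layer count = ceil(295 / 0.08) = 3688.
Scan path per layer: 11600 / 0.18 → 64444.4 mm.
Scan time per layer = 64444.4 / 7420, so 8.6852 s.
Per-layer time: 8.6852 + 4.25 → 12.9352 s.
Total: 3688 × 12.9352 s = 47705.0176 s → 13.25 hours.

13.25 hours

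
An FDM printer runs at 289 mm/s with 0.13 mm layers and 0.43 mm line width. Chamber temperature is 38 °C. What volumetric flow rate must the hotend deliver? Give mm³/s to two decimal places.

A: 0.13 × 0.43 → 0.0559 mm².
Q = v·A = 289 × 0.0559 = 16.16 mm³/s.

16.16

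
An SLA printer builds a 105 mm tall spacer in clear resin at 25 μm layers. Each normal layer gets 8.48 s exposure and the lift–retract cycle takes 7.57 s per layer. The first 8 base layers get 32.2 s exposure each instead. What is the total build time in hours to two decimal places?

Number of layers: 105 / 0.025 → 4200 (rounded up).
Burn-in layers: 8 × (32.2 + 7.57) → 318.16 s.
Regular layers = 4192 × (8.48 + 7.57) = 67281.6 s.
Total = 318.16 + 67281.6 = 67599.76 s = 18.78 hours.

18.78 hours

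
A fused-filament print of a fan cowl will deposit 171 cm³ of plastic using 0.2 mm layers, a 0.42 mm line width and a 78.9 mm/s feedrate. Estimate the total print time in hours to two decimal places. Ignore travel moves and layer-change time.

Bead cross-section = 0.2 × 0.42 = 0.084 mm².
Total extruded path = 171000/0.084 = 2035714.3 mm.
Print-move time = 2035714.3 / 78.9 = 25801.2 s.
25801.2 s = 7.17 hours.

7.17 hours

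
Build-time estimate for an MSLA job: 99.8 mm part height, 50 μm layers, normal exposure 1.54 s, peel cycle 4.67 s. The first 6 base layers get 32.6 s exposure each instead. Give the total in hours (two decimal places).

Layer count = ceil(99.8 / 0.05) = 1996.
Burn-in layers = 6 × (32.6 + 4.67), so 223.62 s.
Normal layers: 1990 × (1.54 + 4.67) → 12357.9 s.
Sum: 223.62 + 12357.9 = 12581.52 s → 3.49 hours.

3.49 hours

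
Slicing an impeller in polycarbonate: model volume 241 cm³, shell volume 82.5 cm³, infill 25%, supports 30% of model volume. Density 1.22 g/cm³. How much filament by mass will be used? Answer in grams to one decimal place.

237.2 g

Interior volume = 241 − 82.5 = 158.5 cm³.
Infill deposited: 0.25 × 158.5 → 39.625 cm³.
Support = 0.30 × 241 = 72.3 cm³.
Total extruded = 82.5 + 39.625 + 72.3 = 194.425 cm³.
Mass = 194.425 × 1.22, so 237.1985 g.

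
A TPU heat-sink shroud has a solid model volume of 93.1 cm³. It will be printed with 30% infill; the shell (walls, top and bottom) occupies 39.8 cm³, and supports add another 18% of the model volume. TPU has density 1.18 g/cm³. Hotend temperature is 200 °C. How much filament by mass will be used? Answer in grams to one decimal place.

85.6 g

Interior volume: 93.1 − 39.8 → 53.3 cm³.
Infill volume = 0.30 × 53.3 = 15.99 cm³.
Support: 0.18 × 93.1 → 16.758 cm³.
Total printed volume: 39.8 + 15.99 + 16.758 → 72.548 cm³.
Mass = 72.548 × 1.18, so 85.60664 g.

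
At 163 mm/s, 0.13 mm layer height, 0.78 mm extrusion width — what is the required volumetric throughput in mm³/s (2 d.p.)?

Extrusion cross-section: 0.13 × 0.78 → 0.1014 mm².
Volumetric flow = 163 × 0.1014 = 16.53 mm³/s.

16.53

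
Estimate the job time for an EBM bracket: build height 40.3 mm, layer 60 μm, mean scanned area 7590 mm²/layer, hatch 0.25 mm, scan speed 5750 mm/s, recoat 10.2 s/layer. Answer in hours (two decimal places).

2.89 hours

Layers = ⌈40.3/0.06⌉ = 672.
Scan path per layer = 7590 / 0.25, so 30360 mm.
Scan time per layer = 30360 / 5750 = 5.28 s.
Per-layer time = 5.28 + 10.2, so 15.48 s.
Total: 672 × 15.48 s = 10402.56 s → 2.89 hours.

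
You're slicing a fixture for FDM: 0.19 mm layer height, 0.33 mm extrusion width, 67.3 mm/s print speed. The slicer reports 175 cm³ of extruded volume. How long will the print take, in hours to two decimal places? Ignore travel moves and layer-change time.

11.52 hours

Line area: 0.19 × 0.33 → 0.0627 mm².
Toolpath length = 175 cm³ / 0.0627 mm² = 175000 / 0.0627 = 2791068.6 mm.
Extrusion time: 2791068.6 / 67.3 → 41472 s.
Converting: 41472 s = 11.52 hours.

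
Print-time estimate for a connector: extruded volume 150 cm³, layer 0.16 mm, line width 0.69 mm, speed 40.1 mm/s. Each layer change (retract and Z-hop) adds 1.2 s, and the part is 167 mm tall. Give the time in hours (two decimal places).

Bead cross-section = 0.16 × 0.69 = 0.1104 mm².
Toolpath length = 150 cm³ / 0.1104 mm² = 150000 / 0.1104 = 1358695.7 mm.
Extrusion time = 1358695.7 / 40.1, so 33882.7 s.
Layer count = ceil(167 / 0.16) = 1044.
Z-hop total = 1044 × 1.2, so 1252.8 s.
Total = 33882.7 + 1252.8 = 35135.5 s = 9.76 hours.

9.76 hours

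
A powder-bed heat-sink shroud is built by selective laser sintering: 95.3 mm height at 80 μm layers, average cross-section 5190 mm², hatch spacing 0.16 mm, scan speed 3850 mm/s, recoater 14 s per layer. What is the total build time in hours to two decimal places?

7.43 hours

Layer count = ceil(95.3 / 0.08) = 1192.
Hatch length per layer = 5190 / 0.16, so 32437.5 mm.
Per-layer scan time = 32437.5 / 3850 = 8.4253 s.
Layer cycle: 8.4253 + 14 → 22.4253 s.
Build time = 1192 × 22.4253 = 26730.9576 s = 7.43 hours.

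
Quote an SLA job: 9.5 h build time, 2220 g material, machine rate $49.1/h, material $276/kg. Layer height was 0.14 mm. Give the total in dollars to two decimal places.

$1079.17

Time charge: 49.1 × 9.5 → $466.45.
Material cost = 276 × 2220/1000, so $612.72.
Total = 466.45 + 612.72 = $1079.17.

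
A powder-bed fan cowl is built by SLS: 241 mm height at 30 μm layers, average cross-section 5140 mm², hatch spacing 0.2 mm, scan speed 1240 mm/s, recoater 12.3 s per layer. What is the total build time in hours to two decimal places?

Layers = ⌈241/0.03⌉ = 8034.
Per-layer scan distance = 5140 / 0.2, so 25700 mm.
Per-layer scan time: 25700 / 1240 → 20.7258 s.
Per-layer time = 20.7258 + 12.3, so 33.0258 s.
Build time = 8034 × 33.0258 = 265329.2772 s = 73.70 hours.

73.70 hours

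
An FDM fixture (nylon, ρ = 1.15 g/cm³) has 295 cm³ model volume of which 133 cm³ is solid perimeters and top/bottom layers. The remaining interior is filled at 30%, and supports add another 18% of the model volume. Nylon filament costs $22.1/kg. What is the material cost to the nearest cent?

Volume inside the shell: 295 − 133 → 162 cm³.
Infill volume = 0.30 × 162 = 48.6 cm³.
Support: 0.18 × 295 → 53.1 cm³.
Total extruded = 133 + 48.6 + 53.1 = 234.7 cm³.
Mass = 234.7 × 1.15 = 269.905 g.
At $22.1/kg: 269.905/1000 × 22.1 = $5.96.

$5.96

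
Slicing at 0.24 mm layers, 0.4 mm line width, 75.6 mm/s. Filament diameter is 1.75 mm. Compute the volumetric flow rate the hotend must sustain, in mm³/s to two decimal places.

A: 0.24 × 0.4 → 0.096 mm².
Q = v·A = 75.6 × 0.096 = 7.26 mm³/s.

7.26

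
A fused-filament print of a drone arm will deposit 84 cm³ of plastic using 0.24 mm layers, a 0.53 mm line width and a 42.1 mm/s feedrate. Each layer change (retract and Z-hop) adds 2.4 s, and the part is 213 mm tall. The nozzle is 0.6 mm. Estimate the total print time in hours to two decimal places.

Bead cross-section = 0.24 × 0.53, so 0.1272 mm².
Total extruded path = 84000/0.1272 = 660377.4 mm.
Extrusion time = 660377.4 / 42.1, so 15685.9 s.
Layer count = ceil(213 / 0.24) = 888.
Z-hop total = 888 × 2.4 = 2131.2 s.
Altogether 15685.9 + 2131.2 = 17817.1 s, i.e. 4.95 hours.

4.95 hours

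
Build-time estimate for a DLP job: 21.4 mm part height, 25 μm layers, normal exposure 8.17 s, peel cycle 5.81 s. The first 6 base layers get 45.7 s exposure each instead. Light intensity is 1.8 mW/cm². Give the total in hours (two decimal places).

Layer count = ceil(21.4 / 0.025) = 856.
Burn-in layers: 6 × (45.7 + 5.81) → 309.06 s.
Regular layers: 850 × (8.17 + 5.81) → 11883 s.
Total = 309.06 + 11883 = 12192.06 s = 3.39 hours.

3.39 hours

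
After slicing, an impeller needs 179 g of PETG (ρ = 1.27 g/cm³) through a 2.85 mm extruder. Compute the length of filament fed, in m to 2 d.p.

Volume = 179 g / 1.27 g·cm⁻³ = 140.9449 cm³ = 140944.9 mm³.
Cross-section of 2.85 mm filament: π·(2.85/2)² = 6.3794 mm².
Length = 140944.9 / 6.3794 = 22093.75 mm = 22.09 m.

22.09 m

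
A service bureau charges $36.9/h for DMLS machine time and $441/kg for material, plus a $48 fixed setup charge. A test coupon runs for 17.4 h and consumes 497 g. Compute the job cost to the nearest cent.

Machine cost = 36.9 × 17.4 = $642.06.
Material cost = 441 × 497/1000 = $219.177.
Total = 642.06 + 219.177 + 48 = 909.237 ≈ $909.24.

$909.24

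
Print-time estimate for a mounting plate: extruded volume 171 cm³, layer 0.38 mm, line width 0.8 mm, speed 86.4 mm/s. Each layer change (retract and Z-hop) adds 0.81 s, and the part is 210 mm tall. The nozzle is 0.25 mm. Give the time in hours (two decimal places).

Line area = 0.38 × 0.8 = 0.304 mm².
Toolpath length = 171 cm³ / 0.304 mm² = 171000 / 0.304 = 562500 mm.
Extrusion time = 562500 / 86.4 = 6510.4 s.
Number of layers: 210 / 0.38 → 553 (rounded up).
Non-print overhead: 553 × 0.81 → 447.93 s.
Total = 6510.4 + 447.93 = 6958.33 s = 1.93 hours.

1.93 hours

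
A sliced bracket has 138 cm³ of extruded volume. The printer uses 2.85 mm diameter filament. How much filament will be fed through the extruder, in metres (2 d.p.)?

21.63 m

Cross-section of 2.85 mm filament: π·(2.85/2)² = 6.3794 mm².
L = 138000 mm³ / 6.3794 mm² = 21632.13 mm, i.e. 21.63 m.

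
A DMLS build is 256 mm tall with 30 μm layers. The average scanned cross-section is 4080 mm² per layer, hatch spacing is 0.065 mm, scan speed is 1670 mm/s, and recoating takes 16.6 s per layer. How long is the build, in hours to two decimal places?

128.45 hours

Number of layers: 256 / 0.03 → 8534 (rounded up).
Hatch length per layer = 4080 / 0.065, so 62769.2 mm.
Per-layer scan time: 62769.2 / 1670 → 37.5863 s.
Time per layer: 37.5863 + 16.6 → 54.1863 s.
Build time = 8534 × 54.1863 = 462425.8842 s = 128.45 hours.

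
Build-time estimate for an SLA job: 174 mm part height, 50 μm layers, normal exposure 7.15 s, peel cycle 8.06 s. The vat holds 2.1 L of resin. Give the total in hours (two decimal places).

Layer count = ceil(174 / 0.05) = 3480.
Each layer takes = 7.15 + 8.06 = 15.21 s.
Total = 3480 × 15.21 = 52930.8 s = 14.70 hours.

14.70 hours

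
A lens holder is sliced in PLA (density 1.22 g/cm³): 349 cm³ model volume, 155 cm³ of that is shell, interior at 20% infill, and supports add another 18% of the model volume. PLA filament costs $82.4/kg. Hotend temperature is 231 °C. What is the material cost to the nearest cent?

$25.80

Volume inside the shell = 349 − 155, so 194 cm³.
Infill deposited = 0.20 × 194 = 38.8 cm³.
Support = 0.18 × 349, so 62.82 cm³.
Total printed volume = 155 + 38.8 + 62.82, so 256.62 cm³.
Mass = 256.62 × 1.22, so 313.0764 g.
At $82.4/kg: 313.0764/1000 × 82.4 = $25.80.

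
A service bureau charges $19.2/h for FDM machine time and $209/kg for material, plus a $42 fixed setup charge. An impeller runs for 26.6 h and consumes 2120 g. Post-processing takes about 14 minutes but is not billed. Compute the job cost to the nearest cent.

$995.80

Time charge = 19.2 × 26.6, so $510.72.
Feedstock cost = 209 × 2120/1000, so $443.08.
Total = 510.72 + 443.08 + 42 = $995.80.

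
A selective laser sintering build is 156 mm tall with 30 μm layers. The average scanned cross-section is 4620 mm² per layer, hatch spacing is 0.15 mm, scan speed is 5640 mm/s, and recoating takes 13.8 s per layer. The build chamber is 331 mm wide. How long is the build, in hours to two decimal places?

Number of layers: 156 / 0.03 → 5200 (rounded up).
Hatch length per layer: 4620 / 0.15 → 30800 mm.
Per-layer scan time = 30800 / 5640 = 5.461 s.
Time per layer: 5.461 + 13.8 → 19.261 s.
Total: 5200 × 19.261 s = 100157.2 s → 27.82 hours.

27.82 hours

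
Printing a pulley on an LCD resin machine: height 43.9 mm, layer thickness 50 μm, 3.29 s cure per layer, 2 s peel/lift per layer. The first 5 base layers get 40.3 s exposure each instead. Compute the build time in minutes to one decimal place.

Layer count = ceil(43.9 / 0.05) = 878.
Bottom layers = 5 × (40.3 + 2), so 211.5 s.
Remaining layers = 873 × (3.29 + 2), so 4618.17 s.
Sum: 211.5 + 4618.17 = 4829.67 s → 80.5 minutes.

80.5 minutes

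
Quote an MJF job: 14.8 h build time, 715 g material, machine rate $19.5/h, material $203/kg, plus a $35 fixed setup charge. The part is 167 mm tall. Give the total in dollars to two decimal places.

Machine cost: 19.5 × 14.8 → $288.60.
Material charge = 203 × 715/1000 = $145.145.
Adding setup: 288.60 + 145.145 + 35 → 468.745 ≈ $468.75.

$468.75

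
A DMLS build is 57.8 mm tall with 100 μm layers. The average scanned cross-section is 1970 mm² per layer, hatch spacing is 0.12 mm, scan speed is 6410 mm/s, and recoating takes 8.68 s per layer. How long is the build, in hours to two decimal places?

Layers = ⌈57.8/0.1⌉ = 578.
Hatch length per layer = 1970 / 0.12 = 16416.7 mm.
Per-layer scan time = 16416.7 / 6410, so 2.5611 s.
Time per layer: 2.5611 + 8.68 → 11.2411 s.
Build time = 578 × 11.2411 = 6497.3558 s = 1.80 hours.

1.80 hours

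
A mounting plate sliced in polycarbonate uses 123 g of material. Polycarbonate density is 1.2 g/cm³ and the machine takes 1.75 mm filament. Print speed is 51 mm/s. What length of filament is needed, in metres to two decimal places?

42.61 m

Volume = 123 g / 1.2 g·cm⁻³ = 102.5 cm³ = 102500 mm³.
A = π r² = π × 0.875² = 2.4053 mm².
L = V/A = 102500/2.4053 = 42614.23 mm → 42.61 m.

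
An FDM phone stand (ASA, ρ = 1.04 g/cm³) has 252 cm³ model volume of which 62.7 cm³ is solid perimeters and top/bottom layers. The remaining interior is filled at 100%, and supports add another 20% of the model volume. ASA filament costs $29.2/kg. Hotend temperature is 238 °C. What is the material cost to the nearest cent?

$9.18

Volume inside the shell = 252 − 62.7, so 189.3 cm³.
Infill volume: 1.00 × 189.3 → 189.3 cm³.
Support: 0.20 × 252 → 50.4 cm³.
Total extruded = 62.7 + 189.3 + 50.4 = 302.4 cm³.
Mass: 302.4 × 1.04 → 314.496 g.
At $29.2/kg: 314.496/1000 × 29.2 = $9.18.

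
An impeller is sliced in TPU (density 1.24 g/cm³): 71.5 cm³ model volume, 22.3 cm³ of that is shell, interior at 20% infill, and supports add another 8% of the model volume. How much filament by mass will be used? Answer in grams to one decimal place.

Volume inside the shell = 71.5 − 22.3, so 49.2 cm³.
Infill volume: 0.20 × 49.2 → 9.84 cm³.
Support = 0.08 × 71.5 = 5.72 cm³.
Total extruded = 22.3 + 9.84 + 5.72, so 37.86 cm³.
Mass = 37.86 × 1.24, so 46.9464 g.

46.9 g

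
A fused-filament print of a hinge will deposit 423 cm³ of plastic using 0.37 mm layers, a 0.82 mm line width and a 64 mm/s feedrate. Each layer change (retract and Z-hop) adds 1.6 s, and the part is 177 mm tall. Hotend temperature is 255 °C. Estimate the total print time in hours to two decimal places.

6.26 hours

Bead cross-section: 0.37 × 0.82 → 0.3034 mm².
Toolpath length = 423 cm³ / 0.3034 mm² = 423000 / 0.3034 = 1394199.1 mm.
Print-move time = 1394199.1 / 64 = 21784.4 s.
Number of layers: 177 / 0.37 → 479 (rounded up).
Layer-change overhead: 479 × 1.6 → 766.4 s.
Total = 21784.4 + 766.4 = 22550.8 s = 6.26 hours.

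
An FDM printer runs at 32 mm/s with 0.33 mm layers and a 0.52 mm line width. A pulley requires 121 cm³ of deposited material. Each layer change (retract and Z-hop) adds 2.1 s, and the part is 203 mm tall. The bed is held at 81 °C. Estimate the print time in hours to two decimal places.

Bead cross-section = 0.33 × 0.52 = 0.1716 mm².
Total extruded path = 121000/0.1716 = 705128.2 mm.
Time extruding = 705128.2 / 32 = 22035.3 s.
Layers = ⌈203/0.33⌉ = 616.
Layer-change overhead = 616 × 2.1 = 1293.6 s.
Altogether 22035.3 + 1293.6 = 23328.9 s, i.e. 6.48 hours.

6.48 hours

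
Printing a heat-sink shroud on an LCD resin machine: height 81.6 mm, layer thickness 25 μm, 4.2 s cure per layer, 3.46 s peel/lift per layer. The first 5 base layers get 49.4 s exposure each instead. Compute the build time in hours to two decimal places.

7.01 hours

Layers = ⌈81.6/0.025⌉ = 3264.
Base layers = 5 × (49.4 + 3.46) = 264.3 s.
Remaining layers: 3259 × (4.2 + 3.46) → 24963.94 s.
Sum: 264.3 + 24963.94 = 25228.24 s → 7.01 hours.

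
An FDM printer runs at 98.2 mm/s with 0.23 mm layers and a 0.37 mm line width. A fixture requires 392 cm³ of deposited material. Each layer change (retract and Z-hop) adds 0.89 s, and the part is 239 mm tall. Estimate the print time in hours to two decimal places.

Line area: 0.23 × 0.37 → 0.0851 mm².
Total extruded path = 392000/0.0851 = 4606345.5 mm.
Time extruding = 4606345.5 / 98.2 = 46907.8 s.
Layer count = ceil(239 / 0.23) = 1040.
Layer-change overhead: 1040 × 0.89 → 925.6 s.
Total = 46907.8 + 925.6 = 47833.4 s = 13.29 hours.

13.29 hours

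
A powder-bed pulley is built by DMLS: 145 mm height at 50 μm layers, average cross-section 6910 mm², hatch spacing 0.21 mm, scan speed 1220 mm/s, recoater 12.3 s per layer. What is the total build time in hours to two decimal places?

31.64 hours

Layers = ⌈145/0.05⌉ = 2900.
Per-layer scan distance = 6910 / 0.21, so 32904.8 mm.
Laser time per layer = 32904.8 / 1220, so 26.9711 s.
Layer cycle = 26.9711 + 12.3 = 39.2711 s.
2900 layers × 39.2711 s/layer = 113886.19 s, i.e. 31.64 hours.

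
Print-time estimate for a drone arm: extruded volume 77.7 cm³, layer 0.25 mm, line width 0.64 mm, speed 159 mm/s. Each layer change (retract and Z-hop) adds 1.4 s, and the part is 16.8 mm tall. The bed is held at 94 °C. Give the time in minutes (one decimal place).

Bead cross-section = 0.25 × 0.64 = 0.16 mm².
Toolpath length = 77.7 cm³ / 0.16 mm² = 77700 / 0.16 = 485625 mm.
Extrusion time = 485625 / 159 = 3054.2 s.
Layer count = ceil(16.8 / 0.25) = 68.
Z-hop total: 68 × 1.4 → 95.2 s.
Total = 3054.2 + 95.2 = 3149.4 s = 52.5 minutes.

52.5 minutes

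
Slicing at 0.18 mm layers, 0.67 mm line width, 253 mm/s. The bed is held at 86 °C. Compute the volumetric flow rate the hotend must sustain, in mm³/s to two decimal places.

30.51

Extrusion cross-section: 0.18 × 0.67 → 0.1206 mm².
Q = v·A = 253 × 0.1206 = 30.51 mm³/s.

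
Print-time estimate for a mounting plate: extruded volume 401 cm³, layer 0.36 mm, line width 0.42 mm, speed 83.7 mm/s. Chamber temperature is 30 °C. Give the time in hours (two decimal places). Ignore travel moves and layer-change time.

Line area = 0.36 × 0.42, so 0.1512 mm².
Toolpath length = 401 cm³ / 0.1512 mm² = 401000 / 0.1512 = 2652116.4 mm.
Extrusion time = 2652116.4 / 83.7, so 31686 s.
In the requested units: 31686 s = 8.80 hours.

8.80 hours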